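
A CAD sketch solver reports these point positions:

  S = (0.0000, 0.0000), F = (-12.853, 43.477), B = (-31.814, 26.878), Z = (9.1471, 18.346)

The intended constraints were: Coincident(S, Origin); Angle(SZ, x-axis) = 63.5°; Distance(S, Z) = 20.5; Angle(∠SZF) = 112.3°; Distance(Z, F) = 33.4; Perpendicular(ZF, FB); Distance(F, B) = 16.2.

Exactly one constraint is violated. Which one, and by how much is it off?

Distance(F, B) = 16.2 — off by 9.00.

S = (0.00, 0.00) ✓; SZ at 63.50° ✓; |SZ| = 20.50 ✓; ∠SZF = 112.3° ✓; |ZF| = 33.40 ✓; ∠(ZF, FB) = 90.00° ✓; |FB| = 25.20 ✗.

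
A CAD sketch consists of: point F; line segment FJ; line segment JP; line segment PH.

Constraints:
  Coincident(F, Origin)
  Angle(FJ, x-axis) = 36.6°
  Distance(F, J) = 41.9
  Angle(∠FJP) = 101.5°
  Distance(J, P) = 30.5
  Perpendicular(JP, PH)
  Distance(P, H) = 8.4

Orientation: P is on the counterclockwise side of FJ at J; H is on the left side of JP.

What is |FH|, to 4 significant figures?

50.76

F is at the origin; FJ runs at 36.6° with length 41.9, so J = 41.9·(cos 36.6°, sin 36.6°) = (33.64, 24.98). ∠FJP = 101.5°, so JP runs at 36.6° + (180° − 101.5°) = 115.1° from the x-axis; with |JP| = 30.5, P = J + 30.5·(cos 115.1°, sin 115.1°) = (20.70, 52.60). JP is perpendicular to PH; with |PH| = 8.4 on the left of JP, H = P + 8.4·(-0.9056, -0.4242) = (13.09, 49.04). Then |FH| = |H − F| = 50.76.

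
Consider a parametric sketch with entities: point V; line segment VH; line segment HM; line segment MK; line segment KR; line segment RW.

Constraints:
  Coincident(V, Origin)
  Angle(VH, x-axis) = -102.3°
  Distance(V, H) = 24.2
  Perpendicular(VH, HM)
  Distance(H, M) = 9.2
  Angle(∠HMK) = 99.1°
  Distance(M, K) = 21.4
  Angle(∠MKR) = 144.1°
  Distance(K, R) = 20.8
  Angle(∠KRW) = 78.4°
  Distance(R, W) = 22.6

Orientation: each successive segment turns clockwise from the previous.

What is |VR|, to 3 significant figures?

15.8

∠HMK = 99.1° gives MK at 86.8° from the x-axis; with |MK| = 21.4, K = (-12.9, -0.318). ∠MKR = 144.1° gives KR at 50.9° from the x-axis; with |KR| = 20.8, R = (0.168, 15.8). Then |VR| = |R − V| = 15.8.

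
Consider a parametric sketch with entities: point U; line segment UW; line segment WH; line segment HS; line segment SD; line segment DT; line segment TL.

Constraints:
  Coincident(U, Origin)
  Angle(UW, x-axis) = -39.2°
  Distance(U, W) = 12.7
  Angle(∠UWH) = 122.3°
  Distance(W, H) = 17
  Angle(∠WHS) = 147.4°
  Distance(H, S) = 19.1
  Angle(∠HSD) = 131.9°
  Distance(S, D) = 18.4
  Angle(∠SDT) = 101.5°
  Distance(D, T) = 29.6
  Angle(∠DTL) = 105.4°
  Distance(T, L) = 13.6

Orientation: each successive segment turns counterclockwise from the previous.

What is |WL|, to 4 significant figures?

27.99

U is at the origin; UW runs at -39.2° with length 12.7, so W = (9.842, -8.027). ∠UWH = 122.3° gives WH at 18.50° from the x-axis; with |WH| = 17.0, H = (25.96, -2.633). ∠WHS = 147.4° gives HS at 51.10° from the x-axis; with |HS| = 19.1, S = (37.96, 12.23). ∠HSD = 131.9° gives SD at 99.20° from the x-axis; with |SD| = 18.4, D = (35.02, 30.40). ∠SDT = 101.5° gives DT at 177.7° from the x-axis; with |DT| = 29.6, T = (5.439, 31.58). ∠DTL = 105.4° gives TL at -107.7° from the x-axis; with |TL| = 13.6, L = (1.305, 18.63). Then |WL| = |L − W| = 27.99.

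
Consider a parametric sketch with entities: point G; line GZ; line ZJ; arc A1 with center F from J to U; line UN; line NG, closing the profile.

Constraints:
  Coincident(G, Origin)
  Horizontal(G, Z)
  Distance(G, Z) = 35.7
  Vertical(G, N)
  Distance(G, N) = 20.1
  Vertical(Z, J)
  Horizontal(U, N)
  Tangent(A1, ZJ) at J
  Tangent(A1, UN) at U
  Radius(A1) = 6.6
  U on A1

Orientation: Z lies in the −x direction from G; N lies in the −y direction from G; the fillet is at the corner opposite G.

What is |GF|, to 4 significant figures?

32.08

G is at the origin; G and Z share the same y with |GZ| = 35.7 and Z on the −x side, so Z = (-35.70, 0.000). GN is vertical with |GN| = 20.1 and N on the −y side, so N = (0.000, -20.10). The virtual corner opposite G is at (-35.70, -20.10). Tangency of A1 to ZJ means the radius FJ is perpendicular to ZJ and since A1 is tangent to UN there, FU ⟂ UN, with radius 6.6, so the center F sits 6.6 in from both sides at F = (-29.10, -13.50). Then |GF| = |F − G| = 32.08.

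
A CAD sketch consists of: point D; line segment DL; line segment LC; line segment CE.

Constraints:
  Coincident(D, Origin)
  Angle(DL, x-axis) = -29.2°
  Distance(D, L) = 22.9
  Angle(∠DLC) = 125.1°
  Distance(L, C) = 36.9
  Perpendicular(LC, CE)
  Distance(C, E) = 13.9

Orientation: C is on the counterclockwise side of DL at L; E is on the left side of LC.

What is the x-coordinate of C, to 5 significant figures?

53.240

D is at the origin; DL runs at -29.2° with length 22.9, so L = 22.9·(cos -29.2°, sin -29.2°) = (19.990, -11.172). ∠DLC = 125.1°, so LC runs at -29.2° + (180° − 125.1°) = 25.700° from the x-axis; with |LC| = 36.9, C = L + 36.9·(cos 25.700°, sin 25.700°) = (53.240, 4.8300). So C.x = 53.240.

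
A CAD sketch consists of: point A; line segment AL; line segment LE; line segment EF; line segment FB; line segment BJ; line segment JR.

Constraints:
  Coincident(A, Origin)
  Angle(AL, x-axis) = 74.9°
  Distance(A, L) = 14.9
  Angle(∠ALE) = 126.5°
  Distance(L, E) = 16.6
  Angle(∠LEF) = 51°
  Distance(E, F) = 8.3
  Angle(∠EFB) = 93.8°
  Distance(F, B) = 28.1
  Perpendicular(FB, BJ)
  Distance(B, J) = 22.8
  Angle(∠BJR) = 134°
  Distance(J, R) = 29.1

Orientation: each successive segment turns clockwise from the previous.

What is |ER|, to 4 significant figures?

35.58

A is at the origin; AL runs at 74.9° with length 14.9, so L = (3.882, 14.39). ∠ALE = 126.5° gives LE at 21.40° from the x-axis; with |LE| = 16.6, E = (19.34, 20.44). ∠LEF = 51.0° gives EF at -107.6° from the x-axis; with |EF| = 8.3, F = (16.83, 12.53). ∠EFB = 93.8° gives FB at 166.2° from the x-axis; with |FB| = 28.1, B = (-10.46, 19.23). FB is perpendicular to BJ, so BJ runs at 76.20°; with |BJ| = 22.8, J = (-5.023, 41.38). ∠BJR = 134.0° gives JR at 30.20° from the x-axis; with |JR| = 29.1, R = (20.13, 56.01). Then |ER| = |R − E| = 35.58.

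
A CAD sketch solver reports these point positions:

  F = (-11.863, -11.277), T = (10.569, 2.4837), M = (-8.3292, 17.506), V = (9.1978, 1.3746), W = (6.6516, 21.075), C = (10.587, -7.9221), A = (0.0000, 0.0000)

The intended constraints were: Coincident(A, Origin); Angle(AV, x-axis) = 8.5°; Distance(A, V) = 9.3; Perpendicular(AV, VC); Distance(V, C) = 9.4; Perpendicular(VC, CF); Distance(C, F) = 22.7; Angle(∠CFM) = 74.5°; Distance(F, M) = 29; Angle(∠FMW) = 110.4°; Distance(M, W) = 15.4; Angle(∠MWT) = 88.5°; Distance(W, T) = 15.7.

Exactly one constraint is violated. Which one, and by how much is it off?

Distance(W, T) = 15.7 — off by 3.30.

A = (0.00, 0.00) ✓; AV at 8.500° ✓; |AV| = 9.300 ✓; ∠(AV, VC) = 90.00° ✓; |VC| = 9.400 ✓; ∠(VC, CF) = 90.00° ✓; |CF| = 22.70 ✓; ∠CFM = 74.50° ✓; |FM| = 29.00 ✓; ∠FMW = 110.4° ✓; |MW| = 15.40 ✓; ∠MWT = 88.50° ✓; |WT| = 19.00 ✗.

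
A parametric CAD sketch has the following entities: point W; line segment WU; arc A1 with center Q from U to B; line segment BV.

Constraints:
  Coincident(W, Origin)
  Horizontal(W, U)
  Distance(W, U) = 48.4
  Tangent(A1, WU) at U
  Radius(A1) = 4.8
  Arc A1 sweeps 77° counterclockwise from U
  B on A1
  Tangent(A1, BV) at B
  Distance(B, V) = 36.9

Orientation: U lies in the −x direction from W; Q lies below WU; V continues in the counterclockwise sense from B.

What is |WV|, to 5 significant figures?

73.084

W is at the origin; WU is horizontal with |WU| = 48.4 and U on the −x side, so U = (-48.400, 0.0000). A1 meets WU tangentially, so QU is at right angles to WU, so Q = U + (0, -4.8) = (-48.400, -4.8000). On A1, U sits at bearing 90° from Q; a 77° counterclockwise sweep puts B at bearing 167°, so B = Q + 4.8·(cos 167°, sin 167°) = (-53.077, -3.7202). Since A1 is tangent to BV there, QB ⟂ BV, so BV runs along (−sin 167°, cos 167°); with |BV| = 36.9, V = (-61.378, -39.674). Then |WV| = |V − W| = 73.084.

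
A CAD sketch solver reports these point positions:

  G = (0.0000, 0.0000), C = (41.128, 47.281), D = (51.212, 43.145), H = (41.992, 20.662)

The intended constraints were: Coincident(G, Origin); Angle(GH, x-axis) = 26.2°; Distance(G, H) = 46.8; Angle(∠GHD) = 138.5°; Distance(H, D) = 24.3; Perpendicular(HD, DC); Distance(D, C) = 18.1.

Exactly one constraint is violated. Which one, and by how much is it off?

Distance(D, C) = 18.1 — off by 7.20.

G = (0.00, 0.00) ✓; GH at 26.20° ✓; |GH| = 46.80 ✓; ∠GHD = 138.5° ✓; |HD| = 24.30 ✓; ∠(HD, DC) = 90.00° ✓; |DC| = 10.90 ✗.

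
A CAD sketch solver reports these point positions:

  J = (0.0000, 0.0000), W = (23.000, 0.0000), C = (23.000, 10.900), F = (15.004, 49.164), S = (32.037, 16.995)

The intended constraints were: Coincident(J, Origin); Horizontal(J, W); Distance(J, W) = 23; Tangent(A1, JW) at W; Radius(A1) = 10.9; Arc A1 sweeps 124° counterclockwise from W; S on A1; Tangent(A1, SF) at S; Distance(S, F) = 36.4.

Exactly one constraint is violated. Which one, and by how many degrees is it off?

Tangent(A1, SF) at S — off by 6.10°.

J = (0.00, 0.00) ✓; J.y = 0.00, W.y = 0.00 ✓; |JW| = 23.00 ✓; ∠(CW, WJ) = 90.00° ✓; |CW| = 10.90 ✓; bearing(C→S) − bearing(C→W) = 124.0° ✓; |CS| = 10.90 ✓; ∠(CS, SF) = 96.10° ✗; |SF| = 36.40 ✓.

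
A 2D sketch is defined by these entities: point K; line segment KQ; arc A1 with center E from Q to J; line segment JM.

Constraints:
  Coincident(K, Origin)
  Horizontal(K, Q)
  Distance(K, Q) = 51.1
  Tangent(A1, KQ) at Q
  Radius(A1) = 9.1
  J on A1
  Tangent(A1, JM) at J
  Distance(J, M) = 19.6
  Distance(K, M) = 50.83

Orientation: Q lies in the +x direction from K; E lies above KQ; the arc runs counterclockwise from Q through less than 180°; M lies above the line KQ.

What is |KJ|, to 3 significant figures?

59.2

K is at the origin; K and Q share the same y with |KQ| = 51.1 and Q on the +x side, so Q = (51.1, 0.00). Since A1 is tangent to KQ there, EQ ⟂ KQ, so E = Q + (0, 9.1) = (51.1, 9.10). Since EJ ⟂ JM (tangency), |EM| = √(9.1² + 19.6²) = 21.6 regardless of where J sits on A1. So M lies on both circle(K, 50.83) and circle(E, 21.6); the above-KQ intersection is M = (42.0, 28.7). J is the foot of the tangent from M: J = (57.0, 16.1).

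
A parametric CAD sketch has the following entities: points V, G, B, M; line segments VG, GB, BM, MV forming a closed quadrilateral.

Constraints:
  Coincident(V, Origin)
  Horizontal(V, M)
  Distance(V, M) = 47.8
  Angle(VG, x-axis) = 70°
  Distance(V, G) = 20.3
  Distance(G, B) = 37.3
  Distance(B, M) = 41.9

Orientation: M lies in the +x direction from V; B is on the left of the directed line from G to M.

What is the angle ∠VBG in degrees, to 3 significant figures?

12.1°

V is at the origin; V and M share the same y with |VM| = 47.8 and M in +x, so M = (47.8, 0). VG runs at 70.0° with |VG| = 20.3, so G = (6.94, 19.1). B is determined by |GB| = 37.3 and |BM| = 41.9 together: it lies at the intersection of circle(G, 37.3) and circle(M, 41.9). With |GM| = 45.1, the foot of the radical line on GM is 18.5 from G and the perpendicular offset is √(37.3² − 18.5²) = 32.4. Taking the left-of-GM solution: B = (37.4, 40.6).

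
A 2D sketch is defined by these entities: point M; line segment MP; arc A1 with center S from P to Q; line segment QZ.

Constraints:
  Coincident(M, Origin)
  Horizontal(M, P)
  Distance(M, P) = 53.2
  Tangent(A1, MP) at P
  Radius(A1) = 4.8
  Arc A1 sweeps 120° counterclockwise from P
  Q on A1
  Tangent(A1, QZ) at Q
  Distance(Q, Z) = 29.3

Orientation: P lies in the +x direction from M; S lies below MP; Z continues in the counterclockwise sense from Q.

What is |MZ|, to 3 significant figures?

71.5

M is at the origin; M and P share the same y with |MP| = 53.2 and P on the +x side, so P = (53.2, 0.00). The tangent condition forces SP to be normal to MP, so S = P + (0, -4.8) = (53.2, -4.80). On A1, P sits at bearing 90° from S; a 120° counterclockwise sweep puts Q at bearing 210°, so Q = S + 4.8·(cos 210°, sin 210°) = (49.0, -7.20). Tangency of A1 to QZ means the radius SQ is perpendicular to QZ, so QZ runs along (−sin 210°, cos 210°); with |QZ| = 29.3, Z = (63.7, -32.6). Then |MZ| = |Z − M| = 71.5.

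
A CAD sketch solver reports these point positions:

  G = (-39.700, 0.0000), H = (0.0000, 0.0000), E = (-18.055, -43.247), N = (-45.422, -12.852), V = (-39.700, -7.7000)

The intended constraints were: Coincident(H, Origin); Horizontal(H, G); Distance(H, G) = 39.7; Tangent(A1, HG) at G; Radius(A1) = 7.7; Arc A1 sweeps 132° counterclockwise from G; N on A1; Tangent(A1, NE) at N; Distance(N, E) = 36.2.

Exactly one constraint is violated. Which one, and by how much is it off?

Distance(N, E) = 36.2 — off by 4.70.

H = (0.00, 0.00) ✓; H.y = 0.00, G.y = 0.00 ✓; |HG| = 39.70 ✓; ∠(VG, GH) = 90.00° ✓; |VG| = 7.700 ✓; bearing(V→N) − bearing(V→G) = 132.0° ✓; |VN| = 7.700 ✓; ∠(VN, NE) = 90.00° ✓; |NE| = 40.90 ✗.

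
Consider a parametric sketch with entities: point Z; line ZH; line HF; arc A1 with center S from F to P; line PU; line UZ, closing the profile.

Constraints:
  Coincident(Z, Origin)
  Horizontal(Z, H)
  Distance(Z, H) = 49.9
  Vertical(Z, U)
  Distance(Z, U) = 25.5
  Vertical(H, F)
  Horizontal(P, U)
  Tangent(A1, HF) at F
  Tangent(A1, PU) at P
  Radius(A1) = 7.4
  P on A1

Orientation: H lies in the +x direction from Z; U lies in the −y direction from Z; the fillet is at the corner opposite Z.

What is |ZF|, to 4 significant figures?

53.08

The virtual corner opposite Z is at (49.90, -25.50). The tangent condition forces SF to be normal to HF and the tangent condition forces SP to be normal to PU, with radius 7.4, so the center S sits 7.4 in from both sides at S = (42.50, -18.10). That places the tangent points at F = (49.90, -18.10) on HF and P = (42.50, -25.50) on PU. Then |ZF| = |F − Z| = 53.08.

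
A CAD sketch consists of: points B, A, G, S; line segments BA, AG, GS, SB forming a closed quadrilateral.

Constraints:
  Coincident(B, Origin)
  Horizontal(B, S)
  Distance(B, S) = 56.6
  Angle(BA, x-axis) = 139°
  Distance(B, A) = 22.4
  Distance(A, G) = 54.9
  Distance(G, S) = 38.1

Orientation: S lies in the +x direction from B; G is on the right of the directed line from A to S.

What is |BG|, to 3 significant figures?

32.5

Checks: |AG| = 54.90 ✓; |GS| = 38.10 ✓.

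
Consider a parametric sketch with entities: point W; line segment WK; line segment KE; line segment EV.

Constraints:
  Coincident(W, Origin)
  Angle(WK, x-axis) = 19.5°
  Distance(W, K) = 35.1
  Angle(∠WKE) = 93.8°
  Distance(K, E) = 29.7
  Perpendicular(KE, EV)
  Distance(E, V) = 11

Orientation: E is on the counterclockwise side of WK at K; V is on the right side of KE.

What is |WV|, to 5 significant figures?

56.069

∠WKE = 93.8°, so KE runs at 19.5° + (180° − 93.8°) = 105.70° from the x-axis; with |KE| = 29.7, E = K + 29.7·(cos 105.70°, sin 105.70°) = (25.050, 40.309). KE is perpendicular to EV; with |EV| = 11.0 on the right of KE, V = E + 11.0·(0.96269, 0.27060) = (35.639, 43.285). Then |WV| = |V − W| = 56.069.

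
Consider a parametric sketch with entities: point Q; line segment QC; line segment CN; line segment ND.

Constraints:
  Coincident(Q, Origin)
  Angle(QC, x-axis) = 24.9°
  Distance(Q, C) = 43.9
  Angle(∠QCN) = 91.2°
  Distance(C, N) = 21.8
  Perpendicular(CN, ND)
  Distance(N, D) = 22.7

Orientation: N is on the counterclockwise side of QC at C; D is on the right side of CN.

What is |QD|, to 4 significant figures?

70.36

Q is at the origin; QC runs at 24.9° with length 43.9, so C = 43.9·(cos 24.9°, sin 24.9°) = (39.82, 18.48). ∠QCN = 91.2°, so CN runs at 24.9° + (180° − 91.2°) = 113.7° from the x-axis; with |CN| = 21.8, N = C + 21.8·(cos 113.7°, sin 113.7°) = (31.06, 38.44). CN ⟂ ND; with |ND| = 22.7 on the right of CN, D = N + 22.7·(0.9157, 0.4019) = (51.84, 47.57). Then |QD| = |D − Q| = 70.36.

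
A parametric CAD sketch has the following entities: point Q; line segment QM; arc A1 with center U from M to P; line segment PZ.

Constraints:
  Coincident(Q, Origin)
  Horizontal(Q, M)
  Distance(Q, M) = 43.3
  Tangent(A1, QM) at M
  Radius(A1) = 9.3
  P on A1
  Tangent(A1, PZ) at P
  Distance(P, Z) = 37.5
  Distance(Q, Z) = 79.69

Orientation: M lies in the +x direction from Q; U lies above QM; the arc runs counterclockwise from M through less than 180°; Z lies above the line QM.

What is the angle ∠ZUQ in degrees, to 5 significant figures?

147.82°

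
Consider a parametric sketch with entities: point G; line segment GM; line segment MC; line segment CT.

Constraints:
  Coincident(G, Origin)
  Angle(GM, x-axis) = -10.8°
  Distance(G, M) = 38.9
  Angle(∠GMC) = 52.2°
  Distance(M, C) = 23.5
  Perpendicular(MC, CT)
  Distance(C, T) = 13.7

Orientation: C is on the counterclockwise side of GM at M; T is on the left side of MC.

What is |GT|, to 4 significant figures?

17.04

G is at the origin; GM runs at -10.8° with length 38.9, so M = 38.9·(cos -10.8°, sin -10.8°) = (38.21, -7.289). ∠GMC = 52.2°, so MC runs at -10.8° + (180° − 52.2°) = 117.0° from the x-axis; with |MC| = 23.5, C = M + 23.5·(cos 117.0°, sin 117.0°) = (27.54, 13.65). The perpendicularity gives CT at right angles to MC; with |CT| = 13.7 on the left of MC, T = C + 13.7·(-0.8910, -0.4540) = (15.34, 7.430). Then |GT| = |T − G| = 17.04.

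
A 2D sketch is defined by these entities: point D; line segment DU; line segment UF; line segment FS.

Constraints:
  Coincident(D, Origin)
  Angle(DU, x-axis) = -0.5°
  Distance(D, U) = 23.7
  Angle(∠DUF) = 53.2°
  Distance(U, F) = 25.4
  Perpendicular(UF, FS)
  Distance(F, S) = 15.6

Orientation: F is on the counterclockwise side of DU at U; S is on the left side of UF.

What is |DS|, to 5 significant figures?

11.701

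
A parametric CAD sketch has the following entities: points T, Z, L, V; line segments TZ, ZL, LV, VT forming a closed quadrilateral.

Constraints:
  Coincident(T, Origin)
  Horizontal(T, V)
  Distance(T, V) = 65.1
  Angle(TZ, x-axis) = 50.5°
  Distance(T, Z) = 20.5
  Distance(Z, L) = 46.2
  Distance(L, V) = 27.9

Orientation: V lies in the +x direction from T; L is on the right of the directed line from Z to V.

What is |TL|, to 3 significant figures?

47.8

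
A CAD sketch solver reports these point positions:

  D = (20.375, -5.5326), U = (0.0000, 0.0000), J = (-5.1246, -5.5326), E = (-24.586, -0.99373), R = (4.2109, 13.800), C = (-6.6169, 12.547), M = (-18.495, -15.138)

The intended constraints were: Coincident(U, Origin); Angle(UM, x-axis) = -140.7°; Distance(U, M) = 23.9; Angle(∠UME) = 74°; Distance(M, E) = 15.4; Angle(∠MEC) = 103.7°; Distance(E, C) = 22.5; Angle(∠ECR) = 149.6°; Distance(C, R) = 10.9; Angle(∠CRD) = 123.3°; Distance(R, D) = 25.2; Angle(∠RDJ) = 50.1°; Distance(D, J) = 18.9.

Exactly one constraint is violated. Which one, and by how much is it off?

Distance(D, J) = 18.9 — off by 6.60.

U = (0.00, 0.00) ✓; UM at -140.7° ✓; |UM| = 23.90 ✓; ∠UME = 74.00° ✓; |ME| = 15.40 ✓; ∠MEC = 103.7° ✓; |EC| = 22.50 ✓; ∠ECR = 149.6° ✓; |CR| = 10.90 ✓; ∠CRD = 123.3° ✓; |RD| = 25.20 ✓; ∠RDJ = 50.10° ✓; |DJ| = 25.50 ✗.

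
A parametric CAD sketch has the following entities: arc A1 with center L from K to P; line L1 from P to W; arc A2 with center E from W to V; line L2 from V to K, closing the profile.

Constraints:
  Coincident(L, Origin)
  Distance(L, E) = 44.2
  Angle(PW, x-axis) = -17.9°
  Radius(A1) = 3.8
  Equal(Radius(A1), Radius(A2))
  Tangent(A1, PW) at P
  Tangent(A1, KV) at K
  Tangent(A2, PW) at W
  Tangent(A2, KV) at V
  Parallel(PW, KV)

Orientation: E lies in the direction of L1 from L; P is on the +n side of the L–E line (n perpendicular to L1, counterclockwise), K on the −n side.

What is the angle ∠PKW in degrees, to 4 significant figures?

80.24°

The slot axis is L1's direction at -17.9°, so u = (cos -17.9°, sin -17.9°) = (0.9516, -0.3074) and n = (−sin -17.9°, cos -17.9°) = (0.3074, 0.9516). L is at the origin and E lies 44.2 along u from L, so E = 44.2·u = (42.06, -13.59). Tangency of A1 to both parallel lines with radius 3.8 puts P and K at L ± 3.8·n: P = (1.168, 3.616), K = (-1.168, -3.616). Equal radii place W and V the same way about E: W = E + 3.8·n = (43.23, -9.969), V = E − 3.8·n = (40.89, -17.20). Then cos ∠PKW = KP·KW / (|KP||KW|), giving 80.24°.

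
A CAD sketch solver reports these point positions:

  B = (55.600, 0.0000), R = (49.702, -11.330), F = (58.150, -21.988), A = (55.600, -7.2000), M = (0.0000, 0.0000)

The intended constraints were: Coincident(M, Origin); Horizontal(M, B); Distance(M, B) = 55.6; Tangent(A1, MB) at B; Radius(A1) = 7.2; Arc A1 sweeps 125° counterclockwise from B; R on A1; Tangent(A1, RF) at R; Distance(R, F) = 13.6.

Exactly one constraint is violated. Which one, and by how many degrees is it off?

Tangent(A1, RF) at R — off by 3.40°.

M = (0.00, 0.00) ✓; M.y = 0.00, B.y = 0.00 ✓; |MB| = 55.60 ✓; ∠(AB, BM) = 90.00° ✓; |AB| = 7.200 ✓; bearing(A→R) − bearing(A→B) = 125.0° ✓; |AR| = 7.200 ✓; ∠(AR, RF) = 86.60° ✗; |RF| = 13.60 ✓.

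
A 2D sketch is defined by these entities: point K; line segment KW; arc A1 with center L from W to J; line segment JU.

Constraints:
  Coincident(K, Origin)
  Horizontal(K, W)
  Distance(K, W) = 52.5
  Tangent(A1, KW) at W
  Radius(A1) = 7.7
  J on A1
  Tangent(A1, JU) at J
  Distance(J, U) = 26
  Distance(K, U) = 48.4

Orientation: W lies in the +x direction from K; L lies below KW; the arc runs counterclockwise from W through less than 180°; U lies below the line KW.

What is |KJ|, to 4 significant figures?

45.46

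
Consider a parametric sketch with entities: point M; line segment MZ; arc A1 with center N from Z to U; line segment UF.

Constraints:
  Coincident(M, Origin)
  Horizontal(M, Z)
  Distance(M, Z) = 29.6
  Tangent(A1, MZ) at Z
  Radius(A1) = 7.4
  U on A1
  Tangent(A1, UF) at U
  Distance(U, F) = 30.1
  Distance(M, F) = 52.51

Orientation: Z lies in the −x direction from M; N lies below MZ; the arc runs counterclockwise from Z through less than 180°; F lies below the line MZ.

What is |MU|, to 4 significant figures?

37.75

Checks: |NU| = 7.400 ✓; ∠(NU, UF) = 90.00° ✓; |UF| = 30.10 ✓; |MF| = 52.51 ✓.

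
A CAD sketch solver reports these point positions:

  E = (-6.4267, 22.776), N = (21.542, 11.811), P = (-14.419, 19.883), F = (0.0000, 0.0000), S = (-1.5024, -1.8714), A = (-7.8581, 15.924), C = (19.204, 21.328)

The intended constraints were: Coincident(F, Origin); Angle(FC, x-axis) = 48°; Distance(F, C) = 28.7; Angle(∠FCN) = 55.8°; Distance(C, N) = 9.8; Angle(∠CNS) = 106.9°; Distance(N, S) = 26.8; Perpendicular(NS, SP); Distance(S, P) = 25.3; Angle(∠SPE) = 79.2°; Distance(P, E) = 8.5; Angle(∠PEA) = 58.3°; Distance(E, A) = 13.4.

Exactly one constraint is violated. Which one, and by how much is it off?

Distance(E, A) = 13.4 — off by 6.40.

F = (0.00, 0.00) ✓; FC at 48.00° ✓; |FC| = 28.70 ✓; ∠FCN = 55.80° ✓; |CN| = 9.800 ✓; ∠CNS = 106.9° ✓; |NS| = 26.80 ✓; ∠(NS, SP) = 90.00° ✓; |SP| = 25.30 ✓; ∠SPE = 79.20° ✓; |PE| = 8.500 ✓; ∠PEA = 58.30° ✓; |EA| = 7.000 ✗.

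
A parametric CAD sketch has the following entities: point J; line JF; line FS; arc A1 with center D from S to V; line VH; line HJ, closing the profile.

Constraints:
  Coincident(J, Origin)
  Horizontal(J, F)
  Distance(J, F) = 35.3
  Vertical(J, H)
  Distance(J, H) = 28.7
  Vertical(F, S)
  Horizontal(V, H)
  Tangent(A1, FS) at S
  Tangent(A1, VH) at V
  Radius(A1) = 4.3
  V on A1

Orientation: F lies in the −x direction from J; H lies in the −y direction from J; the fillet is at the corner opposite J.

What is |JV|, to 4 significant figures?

42.25

The virtual corner opposite J is at (-35.30, -28.70). Since A1 is tangent to FS there, DS ⟂ FS and A1 meets VH tangentially, so DV is at right angles to VH, with radius 4.3, so the center D sits 4.3 in from both sides at D = (-31.00, -24.40). That places the tangent points at S = (-35.30, -24.40) on FS and V = (-31.00, -28.70) on VH. Then |JV| = |V − J| = 42.25.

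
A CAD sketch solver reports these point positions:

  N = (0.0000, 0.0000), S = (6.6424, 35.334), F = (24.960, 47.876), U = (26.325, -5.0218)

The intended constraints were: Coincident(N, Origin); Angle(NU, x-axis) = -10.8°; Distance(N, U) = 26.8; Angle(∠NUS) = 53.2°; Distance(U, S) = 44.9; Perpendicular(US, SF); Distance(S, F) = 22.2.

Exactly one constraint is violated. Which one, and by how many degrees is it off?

Perpendicular(US, SF) — off by 8.40°.

N = (0.00, 0.00) ✓; NU at -10.80° ✓; |NU| = 26.80 ✓; ∠NUS = 53.20° ✓; |US| = 44.90 ✓; ∠(US, SF) = 81.60° ✗; |SF| = 22.20 ✓.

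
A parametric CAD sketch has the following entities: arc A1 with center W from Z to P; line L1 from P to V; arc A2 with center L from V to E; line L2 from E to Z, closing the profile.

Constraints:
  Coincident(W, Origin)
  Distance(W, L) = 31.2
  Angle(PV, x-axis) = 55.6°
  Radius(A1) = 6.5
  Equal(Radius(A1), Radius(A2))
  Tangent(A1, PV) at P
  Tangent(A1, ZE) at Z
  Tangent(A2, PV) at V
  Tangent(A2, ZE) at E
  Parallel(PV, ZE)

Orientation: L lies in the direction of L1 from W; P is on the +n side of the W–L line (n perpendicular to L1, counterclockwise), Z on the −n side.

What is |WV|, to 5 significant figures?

31.870

The slot axis is L1's direction at 55.6°, so u = (cos 55.6°, sin 55.6°) = (0.56497, 0.82511) and n = (−sin 55.6°, cos 55.6°) = (-0.82511, 0.56497). W is at the origin and L lies 31.2 along u from W, so L = 31.2·u = (17.627, 25.744). Tangency of A1 to both parallel lines with radius 6.5 puts P and Z at W ± 6.5·n: P = (-5.3632, 3.6723), Z = (5.3632, -3.6723). Equal radii place V and E the same way about L: V = L + 6.5·n = (12.264, 29.416), E = L − 6.5·n = (22.990, 22.071). Then |WV| = |V − W| = 31.870.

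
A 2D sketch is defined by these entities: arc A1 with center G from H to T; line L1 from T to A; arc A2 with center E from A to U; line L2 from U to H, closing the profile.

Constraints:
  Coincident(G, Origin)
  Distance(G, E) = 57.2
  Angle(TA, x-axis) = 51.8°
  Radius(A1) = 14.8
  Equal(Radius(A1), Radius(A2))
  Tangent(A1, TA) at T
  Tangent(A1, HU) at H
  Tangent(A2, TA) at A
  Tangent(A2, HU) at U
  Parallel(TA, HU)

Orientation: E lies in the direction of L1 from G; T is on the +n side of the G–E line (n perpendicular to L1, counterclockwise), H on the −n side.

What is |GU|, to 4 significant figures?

59.08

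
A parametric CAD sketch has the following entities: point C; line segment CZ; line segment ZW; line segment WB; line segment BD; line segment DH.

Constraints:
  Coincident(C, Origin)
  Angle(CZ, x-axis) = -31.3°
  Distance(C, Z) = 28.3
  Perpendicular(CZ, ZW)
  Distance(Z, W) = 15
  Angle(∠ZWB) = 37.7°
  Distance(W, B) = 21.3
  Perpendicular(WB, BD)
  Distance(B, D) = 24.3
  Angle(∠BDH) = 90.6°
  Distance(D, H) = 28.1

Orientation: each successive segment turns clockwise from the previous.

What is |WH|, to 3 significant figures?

25.5

C is at the origin; CZ runs at -31.3° with length 28.3, so Z = (24.2, -14.7). The perpendicularity gives ZW at right angles to CZ, so ZW runs at -121°; with |ZW| = 15.0, W = (16.4, -27.5). ∠ZWB = 37.7° gives WB at 96.4° from the x-axis; with |WB| = 21.3, B = (14.0, -6.35). WB ⟂ BD, so BD runs at 6.40°; with |BD| = 24.3, D = (38.2, -3.64). ∠BDH = 90.6° gives DH at -83.0° from the x-axis; with |DH| = 28.1, H = (41.6, -31.5). Then |WH| = |H − W| = 25.5.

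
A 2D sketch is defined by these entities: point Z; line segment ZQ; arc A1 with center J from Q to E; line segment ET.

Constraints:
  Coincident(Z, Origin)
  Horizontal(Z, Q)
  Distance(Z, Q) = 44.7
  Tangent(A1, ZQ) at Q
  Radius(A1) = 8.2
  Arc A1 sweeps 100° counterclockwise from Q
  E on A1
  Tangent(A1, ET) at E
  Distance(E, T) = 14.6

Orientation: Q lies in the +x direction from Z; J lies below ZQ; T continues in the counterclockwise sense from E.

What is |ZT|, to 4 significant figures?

45.93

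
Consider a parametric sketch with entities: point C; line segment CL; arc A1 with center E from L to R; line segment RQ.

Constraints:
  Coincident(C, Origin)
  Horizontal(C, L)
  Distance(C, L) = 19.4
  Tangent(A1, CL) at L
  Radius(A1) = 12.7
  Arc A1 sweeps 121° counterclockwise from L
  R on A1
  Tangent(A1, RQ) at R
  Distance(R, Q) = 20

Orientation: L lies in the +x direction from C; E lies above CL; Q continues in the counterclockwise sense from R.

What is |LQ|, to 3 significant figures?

36.4

C is at the origin; C and L share the same y with |CL| = 19.4 and L on the +x side, so L = (19.4, 0.00). The tangent condition forces EL to be normal to CL, so E = L + (0, 12.7) = (19.4, 12.7). On A1, L sits at bearing -90° from E; a 121° counterclockwise sweep puts R at bearing 31°, so R = E + 12.7·(cos 31°, sin 31°) = (30.3, 19.2). Tangency of A1 to RQ means the radius ER is perpendicular to RQ, so RQ runs along (−sin 31°, cos 31°); with |RQ| = 20.0, Q = (20.0, 36.4). Then |LQ| = |Q − L| = 36.4.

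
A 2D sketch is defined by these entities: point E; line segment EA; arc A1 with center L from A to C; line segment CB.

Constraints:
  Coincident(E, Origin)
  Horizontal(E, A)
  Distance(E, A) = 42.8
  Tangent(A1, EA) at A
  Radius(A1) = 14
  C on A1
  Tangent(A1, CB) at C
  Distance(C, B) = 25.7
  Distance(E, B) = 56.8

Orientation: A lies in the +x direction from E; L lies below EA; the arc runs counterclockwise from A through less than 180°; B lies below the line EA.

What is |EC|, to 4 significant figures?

34.70

Checks: E = (0.00, 0.00) ✓; |LC| = 14.00 ✓; ∠(LC, CB) = 90.00° ✓; |CB| = 25.70 ✓; |EB| = 56.80 ✓.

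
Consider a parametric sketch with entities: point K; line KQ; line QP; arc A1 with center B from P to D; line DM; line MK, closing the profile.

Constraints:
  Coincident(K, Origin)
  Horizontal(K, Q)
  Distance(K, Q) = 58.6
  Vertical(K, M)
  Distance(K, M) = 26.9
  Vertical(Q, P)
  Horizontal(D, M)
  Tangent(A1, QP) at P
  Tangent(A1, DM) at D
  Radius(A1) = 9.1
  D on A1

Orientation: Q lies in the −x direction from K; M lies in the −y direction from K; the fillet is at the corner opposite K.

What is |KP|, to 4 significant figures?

61.24

The virtual corner opposite K is at (-58.60, -26.90). Since A1 is tangent to QP there, BP ⟂ QP and A1 meets DM tangentially, so BD is at right angles to DM, with radius 9.1, so the center B sits 9.1 in from both sides at B = (-49.50, -17.80). That places the tangent points at P = (-58.60, -17.80) on QP and D = (-49.50, -26.90) on DM. Then |KP| = |P − K| = 61.24.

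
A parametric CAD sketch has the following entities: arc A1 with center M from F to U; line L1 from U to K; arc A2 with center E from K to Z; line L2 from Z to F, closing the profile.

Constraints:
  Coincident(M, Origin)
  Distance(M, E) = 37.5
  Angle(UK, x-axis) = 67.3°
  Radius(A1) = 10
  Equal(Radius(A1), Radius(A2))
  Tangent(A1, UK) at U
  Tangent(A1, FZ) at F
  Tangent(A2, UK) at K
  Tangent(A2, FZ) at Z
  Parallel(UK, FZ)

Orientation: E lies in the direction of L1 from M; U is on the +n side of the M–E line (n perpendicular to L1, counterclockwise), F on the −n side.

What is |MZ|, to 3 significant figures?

38.8

The slot axis is L1's direction at 67.3°, so u = (cos 67.3°, sin 67.3°) = (0.386, 0.923) and n = (−sin 67.3°, cos 67.3°) = (-0.923, 0.386). M is at the origin and E lies 37.5 along u from M, so E = 37.5·u = (14.5, 34.6). Tangency of A1 to both parallel lines with radius 10.0 puts U and F at M ± 10.0·n: U = (-9.23, 3.86), F = (9.23, -3.86). Equal radii place K and Z the same way about E: K = E + 10.0·n = (5.25, 38.5), Z = E − 10.0·n = (23.7, 30.7). Then |MZ| = |Z − M| = 38.8.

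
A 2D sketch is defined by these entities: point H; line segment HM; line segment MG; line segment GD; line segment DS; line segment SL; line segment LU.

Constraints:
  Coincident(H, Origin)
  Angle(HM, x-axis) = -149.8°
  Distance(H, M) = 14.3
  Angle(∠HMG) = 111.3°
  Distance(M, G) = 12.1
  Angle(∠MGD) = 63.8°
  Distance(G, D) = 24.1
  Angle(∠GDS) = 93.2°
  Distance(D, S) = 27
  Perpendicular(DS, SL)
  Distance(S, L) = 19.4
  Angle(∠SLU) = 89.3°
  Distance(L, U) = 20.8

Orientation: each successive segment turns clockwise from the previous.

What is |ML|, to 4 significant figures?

17.21

H is at the origin; HM runs at -149.8° with length 14.3, so M = (-12.36, -7.193). ∠HMG = 111.3° gives MG at 141.5° from the x-axis; with |MG| = 12.1, G = (-21.83, 0.3392). ∠MGD = 63.8° gives GD at 25.30° from the x-axis; with |GD| = 24.1, D = (-0.04030, 10.64). ∠GDS = 93.2° gives DS at -61.50° from the x-axis; with |DS| = 27.0, S = (12.84, -13.09). DS ⟂ SL, so SL runs at -151.5°; with |SL| = 19.4, L = (-4.206, -22.35). Then |ML| = |L − M| = 17.21.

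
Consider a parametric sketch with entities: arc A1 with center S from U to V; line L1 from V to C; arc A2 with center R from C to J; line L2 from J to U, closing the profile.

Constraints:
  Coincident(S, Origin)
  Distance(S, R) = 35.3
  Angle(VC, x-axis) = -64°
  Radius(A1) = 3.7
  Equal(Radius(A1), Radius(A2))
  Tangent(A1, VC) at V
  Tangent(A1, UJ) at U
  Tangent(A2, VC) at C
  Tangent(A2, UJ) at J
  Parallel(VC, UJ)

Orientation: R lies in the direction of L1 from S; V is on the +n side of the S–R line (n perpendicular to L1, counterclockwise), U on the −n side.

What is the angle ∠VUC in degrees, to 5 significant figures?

78.160°

The slot axis is L1's direction at -64.0°, so u = (cos -64.0°, sin -64.0°) = (0.43837, -0.89879) and n = (−sin -64.0°, cos -64.0°) = (0.89879, 0.43837). S is at the origin and R lies 35.3 along u from S, so R = 35.3·u = (15.475, -31.727). Tangency of A1 to both parallel lines with radius 3.7 puts V and U at S ± 3.7·n: V = (3.3255, 1.6220), U = (-3.3255, -1.6220). Equal radii place C and J the same way about R: C = R + 3.7·n = (18.800, -30.105), J = R − 3.7·n = (12.149, -33.349). Then cos ∠VUC = UV·UC / (|UV||UC|), giving 78.160°.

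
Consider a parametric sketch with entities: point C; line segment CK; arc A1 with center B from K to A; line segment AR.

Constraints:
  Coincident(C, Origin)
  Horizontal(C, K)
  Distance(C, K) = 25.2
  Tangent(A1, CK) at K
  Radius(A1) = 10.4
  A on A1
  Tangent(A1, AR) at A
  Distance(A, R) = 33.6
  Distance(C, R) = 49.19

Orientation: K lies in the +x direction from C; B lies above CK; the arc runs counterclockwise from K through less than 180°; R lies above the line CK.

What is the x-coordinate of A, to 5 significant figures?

34.517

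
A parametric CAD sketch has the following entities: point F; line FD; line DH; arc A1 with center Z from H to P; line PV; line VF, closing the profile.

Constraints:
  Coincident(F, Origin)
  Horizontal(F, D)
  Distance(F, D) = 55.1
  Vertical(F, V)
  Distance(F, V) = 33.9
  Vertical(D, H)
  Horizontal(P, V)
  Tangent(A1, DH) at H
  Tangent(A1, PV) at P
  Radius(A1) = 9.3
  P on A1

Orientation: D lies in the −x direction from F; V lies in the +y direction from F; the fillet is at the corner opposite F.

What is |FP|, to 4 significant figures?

56.98

The virtual corner opposite F is at (-55.10, 33.90). Tangency of A1 to DH means the radius ZH is perpendicular to DH and A1 meets PV tangentially, so ZP is at right angles to PV, with radius 9.3, so the center Z sits 9.3 in from both sides at Z = (-45.80, 24.60). That places the tangent points at H = (-55.10, 24.60) on DH and P = (-45.80, 33.90) on PV. Then |FP| = |P − F| = 56.98.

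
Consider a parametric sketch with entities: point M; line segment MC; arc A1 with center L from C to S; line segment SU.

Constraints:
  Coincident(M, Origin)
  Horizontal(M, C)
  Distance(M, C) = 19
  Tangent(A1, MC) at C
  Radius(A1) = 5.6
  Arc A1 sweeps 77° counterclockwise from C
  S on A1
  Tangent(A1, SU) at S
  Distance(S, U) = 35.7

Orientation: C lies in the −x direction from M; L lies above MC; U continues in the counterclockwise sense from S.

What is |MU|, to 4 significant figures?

39.51

M is at the origin; M and C share the same y with |MC| = 19.0 and C on the −x side, so C = (-19.00, 0.000). Tangency of A1 to MC means the radius LC is perpendicular to MC, so L = C + (0, 5.6) = (-19.00, 5.600). On A1, C sits at bearing -90° from L; a 77° counterclockwise sweep puts S at bearing -13°, so S = L + 5.6·(cos -13°, sin -13°) = (-13.54, 4.340). Since A1 is tangent to SU there, LS ⟂ SU, so SU runs along (−sin -13°, cos -13°); with |SU| = 35.7, U = (-5.513, 39.13). Then |MU| = |U − M| = 39.51.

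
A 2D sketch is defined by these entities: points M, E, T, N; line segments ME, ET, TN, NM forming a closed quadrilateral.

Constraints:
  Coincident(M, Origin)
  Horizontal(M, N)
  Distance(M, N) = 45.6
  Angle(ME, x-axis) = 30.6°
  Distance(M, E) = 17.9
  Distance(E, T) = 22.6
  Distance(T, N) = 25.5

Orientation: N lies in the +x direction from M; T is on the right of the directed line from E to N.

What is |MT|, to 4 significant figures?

26.14

M is at the origin; MN is horizontal with |MN| = 45.6 and N in +x, so N = (45.6, 0). ME runs at 30.6° with |ME| = 17.9, so E = (15.41, 9.112). T is determined by |ET| = 22.6 and |TN| = 25.5 together: it lies at the intersection of circle(E, 22.6) and circle(N, 25.5). With |EN| = 31.54, the foot of the radical line on EN is 13.56 from E and the perpendicular offset is √(22.6² − 13.56²) = 18.08. Taking the right-of-EN solution: T = (23.16, -12.12).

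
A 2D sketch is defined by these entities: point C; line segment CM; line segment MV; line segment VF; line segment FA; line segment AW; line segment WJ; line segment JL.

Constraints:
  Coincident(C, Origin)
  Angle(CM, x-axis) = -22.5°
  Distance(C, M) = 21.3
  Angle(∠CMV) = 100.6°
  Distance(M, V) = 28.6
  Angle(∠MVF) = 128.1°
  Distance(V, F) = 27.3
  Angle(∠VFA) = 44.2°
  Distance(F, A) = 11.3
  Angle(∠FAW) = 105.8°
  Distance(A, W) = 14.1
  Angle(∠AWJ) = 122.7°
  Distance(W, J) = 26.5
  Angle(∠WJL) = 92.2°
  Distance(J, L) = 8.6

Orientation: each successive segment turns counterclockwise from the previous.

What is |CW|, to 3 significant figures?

39.1

C is at the origin; CM runs at -22.5° with length 21.3, so M = (19.7, -8.15). ∠CMV = 100.6° gives MV at 56.9° from the x-axis; with |MV| = 28.6, V = (35.3, 15.8). ∠MVF = 128.1° gives VF at 109° from the x-axis; with |VF| = 27.3, F = (26.5, 41.7). ∠VFA = 44.2° gives FA at -115° from the x-axis; with |FA| = 11.3, A = (21.7, 31.4). ∠FAW = 105.8° gives AW at -41.2° from the x-axis; with |AW| = 14.1, W = (32.3, 22.2). Then |CW| = |W − C| = 39.1.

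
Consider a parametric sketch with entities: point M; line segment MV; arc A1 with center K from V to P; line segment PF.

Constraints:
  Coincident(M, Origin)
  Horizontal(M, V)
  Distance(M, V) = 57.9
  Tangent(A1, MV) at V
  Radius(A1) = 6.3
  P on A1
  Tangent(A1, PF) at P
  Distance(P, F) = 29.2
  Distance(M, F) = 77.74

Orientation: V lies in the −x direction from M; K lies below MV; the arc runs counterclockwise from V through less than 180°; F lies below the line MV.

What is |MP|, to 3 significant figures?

64.3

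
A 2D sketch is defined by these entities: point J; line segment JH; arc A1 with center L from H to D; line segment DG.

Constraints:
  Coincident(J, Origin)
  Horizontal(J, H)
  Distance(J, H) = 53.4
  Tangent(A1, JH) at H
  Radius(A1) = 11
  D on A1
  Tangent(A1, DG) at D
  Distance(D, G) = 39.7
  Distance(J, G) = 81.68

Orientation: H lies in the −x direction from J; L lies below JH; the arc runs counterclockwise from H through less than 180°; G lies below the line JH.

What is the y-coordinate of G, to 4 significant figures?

-50.82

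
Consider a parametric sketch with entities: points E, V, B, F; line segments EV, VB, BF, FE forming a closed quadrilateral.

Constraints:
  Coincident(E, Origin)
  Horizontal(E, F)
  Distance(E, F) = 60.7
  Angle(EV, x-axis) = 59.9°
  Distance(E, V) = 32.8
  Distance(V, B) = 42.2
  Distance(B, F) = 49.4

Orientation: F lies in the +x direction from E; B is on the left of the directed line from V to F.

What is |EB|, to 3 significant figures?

72.3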